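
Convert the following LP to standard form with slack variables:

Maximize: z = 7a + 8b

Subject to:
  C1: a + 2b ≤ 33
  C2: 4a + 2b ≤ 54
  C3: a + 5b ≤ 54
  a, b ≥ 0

max z = 7a + 8b

s.t.
  a + 2b + s1 = 33
  4a + 2b + s2 = 54
  a + 5b + s3 = 54
  a, b, s1, s2, s3 ≥ 0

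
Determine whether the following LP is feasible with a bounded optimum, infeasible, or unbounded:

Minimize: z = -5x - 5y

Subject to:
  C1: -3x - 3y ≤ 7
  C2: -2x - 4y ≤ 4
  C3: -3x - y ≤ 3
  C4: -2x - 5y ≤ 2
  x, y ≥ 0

Unbounded (objective can decrease without bound)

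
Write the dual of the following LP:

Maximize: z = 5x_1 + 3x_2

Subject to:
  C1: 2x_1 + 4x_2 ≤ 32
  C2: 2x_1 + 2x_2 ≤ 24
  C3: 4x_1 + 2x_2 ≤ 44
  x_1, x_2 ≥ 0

Primal max cᵀx s.t. Ax ≤ b, x ≥ 0  →  Dual min bᵀy s.t. Aᵀy ≥ c, y ≥ 0.

Minimize: z = 32y1 + 24y2 + 44y3

Subject to:
  2y1 + 2y2 + 4y3 ≥ 5
  4y1 + 2y2 + 2y3 ≥ 3
  y1, y2, y3 ≥ 0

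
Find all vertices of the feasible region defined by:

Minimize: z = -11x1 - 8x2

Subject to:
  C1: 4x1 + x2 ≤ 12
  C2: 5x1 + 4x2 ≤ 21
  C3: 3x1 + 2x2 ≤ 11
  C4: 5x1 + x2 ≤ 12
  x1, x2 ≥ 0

(0, 0), (2.4, 0), (1.857, 2.714), (1, 4), (0, 5.25)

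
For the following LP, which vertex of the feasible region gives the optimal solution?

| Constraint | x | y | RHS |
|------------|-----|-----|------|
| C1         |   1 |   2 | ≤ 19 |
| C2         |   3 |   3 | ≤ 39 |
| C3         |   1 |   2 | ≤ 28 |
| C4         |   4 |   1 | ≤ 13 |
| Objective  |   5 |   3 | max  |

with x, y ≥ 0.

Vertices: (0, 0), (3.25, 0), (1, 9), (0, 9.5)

Evaluate the objective at each vertex of the feasible region:
  z(0, 0) = 0
  z(3.25, 0) = 16.25
  z(1, 9) = 32  ←
  z(0, 9.5) = 28.5
The maximum is at x = 1, y = 9.

(1, 9)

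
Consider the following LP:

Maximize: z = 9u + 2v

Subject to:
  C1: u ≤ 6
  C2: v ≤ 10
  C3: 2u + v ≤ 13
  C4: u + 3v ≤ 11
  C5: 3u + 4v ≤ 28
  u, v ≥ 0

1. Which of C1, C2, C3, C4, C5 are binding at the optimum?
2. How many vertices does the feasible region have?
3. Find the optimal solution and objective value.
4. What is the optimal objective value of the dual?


1. C1, C3
2. 5
3. u = 6, v = 1, z = 56
4. 56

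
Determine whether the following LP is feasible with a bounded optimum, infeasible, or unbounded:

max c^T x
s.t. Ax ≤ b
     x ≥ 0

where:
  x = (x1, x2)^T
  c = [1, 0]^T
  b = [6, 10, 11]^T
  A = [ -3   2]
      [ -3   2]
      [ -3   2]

Unbounded (objective can increase without bound)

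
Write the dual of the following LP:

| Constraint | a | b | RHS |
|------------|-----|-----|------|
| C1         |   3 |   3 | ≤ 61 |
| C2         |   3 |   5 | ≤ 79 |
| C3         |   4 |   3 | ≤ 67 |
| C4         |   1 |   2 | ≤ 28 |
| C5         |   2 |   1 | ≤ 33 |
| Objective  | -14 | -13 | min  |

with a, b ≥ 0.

Primal min cᵀx s.t. Ax ≤ b, x ≥ 0  →  Dual max −bᵀy s.t. Aᵀy ≥ −c, y ≥ 0.

Maximize: z = -61y1 - 79y2 - 67y3 - 28y4 - 33y5

Subject to:
  3y1 + 3y2 + 4y3 + y4 + 2y5 ≥ 14
  3y1 + 5y2 + 3y3 + 2y4 + y5 ≥ 13
  y1, y2, y3, y4, y5 ≥ 0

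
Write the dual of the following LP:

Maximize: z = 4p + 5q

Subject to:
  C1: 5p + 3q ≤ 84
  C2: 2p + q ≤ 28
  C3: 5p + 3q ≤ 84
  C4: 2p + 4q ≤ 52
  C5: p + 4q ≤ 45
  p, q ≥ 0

Primal max cᵀx s.t. Ax ≤ b, x ≥ 0  →  Dual min bᵀy s.t. Aᵀy ≥ c, y ≥ 0.

Minimize: z = 84y1 + 28y2 + 84y3 + 52y4 + 45y5

Subject to:
  5y1 + 2y2 + 5y3 + 2y4 + y5 ≥ 4
  3y1 + y2 + 3y3 + 4y4 + 4y5 ≥ 5
  y1, y2, y3, y4, y5 ≥ 0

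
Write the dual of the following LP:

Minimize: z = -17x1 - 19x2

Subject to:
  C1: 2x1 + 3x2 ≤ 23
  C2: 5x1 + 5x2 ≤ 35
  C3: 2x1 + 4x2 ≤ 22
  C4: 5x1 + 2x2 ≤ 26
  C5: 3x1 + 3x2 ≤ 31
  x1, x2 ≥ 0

Primal min cᵀx s.t. Ax ≤ b, x ≥ 0  →  Dual max −bᵀy s.t. Aᵀy ≥ −c, y ≥ 0.

Maximize: z = -23y1 - 35y2 - 22y3 - 26y4 - 31y5

Subject to:
  2y1 + 5y2 + 2y3 + 5y4 + 3y5 ≥ 17
  3y1 + 5y2 + 4y3 + 2y4 + 3y5 ≥ 19
  y1, y2, y3, y4, y5 ≥ 0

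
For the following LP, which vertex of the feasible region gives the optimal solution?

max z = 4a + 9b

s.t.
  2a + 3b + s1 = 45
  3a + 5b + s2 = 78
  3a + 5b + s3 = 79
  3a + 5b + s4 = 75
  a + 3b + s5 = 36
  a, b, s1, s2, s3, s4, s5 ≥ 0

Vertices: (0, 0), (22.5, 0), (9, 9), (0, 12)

Evaluate the objective at each vertex of the feasible region:
  z(0, 0) = 0
  z(22.5, 0) = 90
  z(9, 9) = 117  ←
  z(0, 12) = 108
The maximum is at a = 9, b = 9.

(9, 9)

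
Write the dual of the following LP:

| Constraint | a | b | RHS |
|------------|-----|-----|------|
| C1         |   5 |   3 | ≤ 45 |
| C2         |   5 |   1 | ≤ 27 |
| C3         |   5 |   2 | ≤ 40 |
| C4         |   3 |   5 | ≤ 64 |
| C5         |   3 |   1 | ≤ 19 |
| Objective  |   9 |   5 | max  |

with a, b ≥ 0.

Primal max cᵀx s.t. Ax ≤ b, x ≥ 0  →  Dual min bᵀy s.t. Aᵀy ≥ c, y ≥ 0.

Minimize: z = 45y1 + 27y2 + 40y3 + 64y4 + 19y5

Subject to:
  5y1 + 5y2 + 5y3 + 3y4 + 3y5 ≥ 9
  3y1 + y2 + 2y3 + 5y4 + y5 ≥ 5
  y1, y2, y3, y4, y5 ≥ 0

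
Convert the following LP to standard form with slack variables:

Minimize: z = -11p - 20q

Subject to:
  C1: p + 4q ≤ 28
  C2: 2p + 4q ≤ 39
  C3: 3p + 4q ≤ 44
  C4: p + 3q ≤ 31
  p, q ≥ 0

min z = -11p - 20q

s.t.
  p + 4q + s1 = 28
  2p + 4q + s2 = 39
  3p + 4q + s3 = 44
  p + 3q + s4 = 31
  p, q, s1, s2, s3, s4 ≥ 0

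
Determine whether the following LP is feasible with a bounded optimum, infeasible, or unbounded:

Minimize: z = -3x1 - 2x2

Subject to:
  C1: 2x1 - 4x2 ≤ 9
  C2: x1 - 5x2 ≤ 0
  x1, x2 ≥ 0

Unbounded (objective can decrease without bound)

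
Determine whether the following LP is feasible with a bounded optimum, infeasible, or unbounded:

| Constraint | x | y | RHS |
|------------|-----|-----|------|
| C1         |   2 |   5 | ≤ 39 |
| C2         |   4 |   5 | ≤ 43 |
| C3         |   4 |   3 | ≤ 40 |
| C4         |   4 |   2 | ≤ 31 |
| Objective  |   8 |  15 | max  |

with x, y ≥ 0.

Feasible with a bounded optimal solution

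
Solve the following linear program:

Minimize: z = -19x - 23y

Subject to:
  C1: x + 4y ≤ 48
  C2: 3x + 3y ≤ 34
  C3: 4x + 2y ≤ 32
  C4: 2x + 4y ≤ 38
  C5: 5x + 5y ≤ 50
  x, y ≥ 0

Evaluate the objective at each vertex of the feasible region:
  z(0, 0) = 0
  z(8, 0) = -152
  z(6, 4) = -206
  z(1, 9) = -226  ←
  z(0, 9.5) = -218.5
The minimum is at x = 1, y = 9.

x = 1, y = 9, z = -226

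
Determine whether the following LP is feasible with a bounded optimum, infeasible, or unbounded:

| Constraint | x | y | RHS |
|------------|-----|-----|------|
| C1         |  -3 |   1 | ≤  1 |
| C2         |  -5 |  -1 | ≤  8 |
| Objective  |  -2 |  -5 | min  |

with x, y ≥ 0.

Unbounded (objective can decrease without bound)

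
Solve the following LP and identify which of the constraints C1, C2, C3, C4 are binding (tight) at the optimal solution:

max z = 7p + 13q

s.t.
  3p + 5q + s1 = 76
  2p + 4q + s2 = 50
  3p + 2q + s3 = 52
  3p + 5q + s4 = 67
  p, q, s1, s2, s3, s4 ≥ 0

At p = 9, q = 8, compute slack b - a·x for each constraint:
  C1: 76 − 67 = 9  (slack)
  C2: 50 − 50 = 0  (binding)
  C3: 52 − 43 = 9  (slack)
  C4: 67 − 67 = 0  (binding)

Optimal: p = 9, q = 8
Binding: C2, C4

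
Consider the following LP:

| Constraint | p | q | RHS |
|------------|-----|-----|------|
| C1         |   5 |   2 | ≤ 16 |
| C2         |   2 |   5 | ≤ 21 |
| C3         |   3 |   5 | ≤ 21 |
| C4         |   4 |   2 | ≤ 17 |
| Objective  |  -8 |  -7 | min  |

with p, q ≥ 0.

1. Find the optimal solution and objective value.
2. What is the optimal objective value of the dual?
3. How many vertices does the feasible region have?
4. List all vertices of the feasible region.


1. p = 2, q = 3, z = -37
2. -37
3. 4
4. (0, 0), (3.2, 0), (2, 3), (0, 4.2)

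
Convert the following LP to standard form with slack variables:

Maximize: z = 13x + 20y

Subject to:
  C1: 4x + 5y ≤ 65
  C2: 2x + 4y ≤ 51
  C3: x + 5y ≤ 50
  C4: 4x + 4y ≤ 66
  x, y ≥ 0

max z = 13x + 20y

s.t.
  4x + 5y + s1 = 65
  2x + 4y + s2 = 51
  x + 5y + s3 = 50
  4x + 4y + s4 = 66
  x, y, s1, s2, s3, s4 ≥ 0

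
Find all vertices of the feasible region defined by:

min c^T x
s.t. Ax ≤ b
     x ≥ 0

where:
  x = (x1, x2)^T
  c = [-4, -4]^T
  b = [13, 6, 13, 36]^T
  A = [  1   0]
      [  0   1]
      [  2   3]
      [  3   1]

(0, 0), (6.5, 0), (0, 4.333)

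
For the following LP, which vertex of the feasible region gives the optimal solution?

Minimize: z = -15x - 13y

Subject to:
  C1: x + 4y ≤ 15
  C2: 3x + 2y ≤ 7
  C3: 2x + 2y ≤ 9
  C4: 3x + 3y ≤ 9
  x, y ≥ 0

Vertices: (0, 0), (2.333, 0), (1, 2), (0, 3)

Evaluate the objective at each vertex of the feasible region:
  z(0, 0) = 0
  z(2.333, 0) = -35
  z(1, 2) = -41  ←
  z(0, 3) = -39
The minimum is at x = 1, y = 2.

(1, 2)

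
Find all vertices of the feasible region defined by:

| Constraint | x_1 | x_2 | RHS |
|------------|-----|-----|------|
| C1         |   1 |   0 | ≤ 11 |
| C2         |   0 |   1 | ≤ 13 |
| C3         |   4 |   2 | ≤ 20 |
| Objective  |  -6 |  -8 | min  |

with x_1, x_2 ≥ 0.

(0, 0), (5, 0), (0, 10)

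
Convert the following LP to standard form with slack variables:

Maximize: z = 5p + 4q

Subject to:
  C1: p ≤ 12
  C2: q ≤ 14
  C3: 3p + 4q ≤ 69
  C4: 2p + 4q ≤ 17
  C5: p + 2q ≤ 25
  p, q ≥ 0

max z = 5p + 4q

s.t.
  p + s1 = 12
  q + s2 = 14
  3p + 4q + s3 = 69
  2p + 4q + s4 = 17
  p + 2q + s5 = 25
  p, q, s1, s2, s3, s4, s5 ≥ 0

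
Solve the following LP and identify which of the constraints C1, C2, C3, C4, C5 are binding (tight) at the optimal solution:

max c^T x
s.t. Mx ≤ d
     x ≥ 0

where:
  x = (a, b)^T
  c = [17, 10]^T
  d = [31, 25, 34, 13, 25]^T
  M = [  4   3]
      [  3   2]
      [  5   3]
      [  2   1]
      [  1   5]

At a = 5, b = 3, compute slack b - a·x for each constraint:
  C1: 31 − 29 = 2  (slack)
  C2: 25 − 21 = 4  (slack)
  C3: 34 − 34 = 0  (binding)
  C4: 13 − 13 = 0  (binding)
  C5: 25 − 20 = 5  (slack)

Optimal: a = 5, b = 3
Binding: C3, C4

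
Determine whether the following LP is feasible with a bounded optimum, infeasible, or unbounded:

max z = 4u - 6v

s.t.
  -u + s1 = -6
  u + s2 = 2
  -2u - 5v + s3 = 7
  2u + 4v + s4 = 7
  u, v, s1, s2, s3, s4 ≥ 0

Infeasible (no feasible solution exists)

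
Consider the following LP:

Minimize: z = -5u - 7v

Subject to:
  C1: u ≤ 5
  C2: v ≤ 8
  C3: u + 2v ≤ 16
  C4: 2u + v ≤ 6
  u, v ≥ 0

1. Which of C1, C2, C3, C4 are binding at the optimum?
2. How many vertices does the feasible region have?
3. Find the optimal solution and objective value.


1. C4
2. 3
3. u = 0, v = 6, z = -42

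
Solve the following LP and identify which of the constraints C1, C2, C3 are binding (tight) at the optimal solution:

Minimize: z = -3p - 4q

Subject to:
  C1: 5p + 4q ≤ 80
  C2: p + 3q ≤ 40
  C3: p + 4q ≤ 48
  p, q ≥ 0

At p = 8, q = 10, compute slack b - a·x for each constraint:
  C1: 80 − 80 = 0  (binding)
  C2: 40 − 38 = 2  (slack)
  C3: 48 − 48 = 0  (binding)

Optimal: p = 8, q = 10
Binding: C1, C3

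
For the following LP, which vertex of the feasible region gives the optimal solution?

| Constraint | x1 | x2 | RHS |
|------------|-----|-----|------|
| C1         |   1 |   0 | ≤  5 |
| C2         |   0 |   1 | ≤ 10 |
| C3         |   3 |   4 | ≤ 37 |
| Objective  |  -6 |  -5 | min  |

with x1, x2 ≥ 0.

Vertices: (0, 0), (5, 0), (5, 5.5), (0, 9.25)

Evaluate the objective at each vertex of the feasible region:
  z(0, 0) = 0
  z(5, 0) = -30
  z(5, 5.5) = -57.5  ←
  z(0, 9.25) = -46.25
The minimum is at x1 = 5, x2 = 5.5.

(5, 5.5)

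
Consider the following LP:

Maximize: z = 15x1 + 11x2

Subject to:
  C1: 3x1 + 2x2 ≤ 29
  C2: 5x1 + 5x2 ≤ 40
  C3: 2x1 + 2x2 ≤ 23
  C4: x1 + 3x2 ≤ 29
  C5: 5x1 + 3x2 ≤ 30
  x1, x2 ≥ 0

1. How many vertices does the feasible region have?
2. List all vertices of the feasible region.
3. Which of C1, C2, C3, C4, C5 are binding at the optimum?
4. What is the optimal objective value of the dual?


1. 4
2. (0, 0), (6, 0), (3, 5), (0, 8)
3. C2, C5
4. 100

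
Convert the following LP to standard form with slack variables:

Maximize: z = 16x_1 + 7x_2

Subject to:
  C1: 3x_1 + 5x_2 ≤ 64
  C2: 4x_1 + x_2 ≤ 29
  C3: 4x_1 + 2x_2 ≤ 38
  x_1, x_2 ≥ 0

max z = 16x_1 + 7x_2

s.t.
  3x_1 + 5x_2 + s1 = 64
  4x_1 + x_2 + s2 = 29
  4x_1 + 2x_2 + s3 = 38
  x_1, x_2, s1, s2, s3 ≥ 0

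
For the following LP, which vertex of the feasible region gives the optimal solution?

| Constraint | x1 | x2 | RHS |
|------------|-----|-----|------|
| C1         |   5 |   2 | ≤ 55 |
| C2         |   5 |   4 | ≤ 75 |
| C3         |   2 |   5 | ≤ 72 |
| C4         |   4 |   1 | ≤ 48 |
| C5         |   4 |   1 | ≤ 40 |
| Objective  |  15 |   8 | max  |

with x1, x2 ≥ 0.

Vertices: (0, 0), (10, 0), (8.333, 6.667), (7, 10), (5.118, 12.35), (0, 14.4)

Evaluate the objective at each vertex of the feasible region:
  z(0, 0) = 0
  z(10, 0) = 150
  z(8.333, 6.667) = 178.3
  z(7, 10) = 185  ←
  z(5.118, 12.35) = 175.6
  z(0, 14.4) = 115.2
The maximum is at x1 = 7, x2 = 10.

(7, 10)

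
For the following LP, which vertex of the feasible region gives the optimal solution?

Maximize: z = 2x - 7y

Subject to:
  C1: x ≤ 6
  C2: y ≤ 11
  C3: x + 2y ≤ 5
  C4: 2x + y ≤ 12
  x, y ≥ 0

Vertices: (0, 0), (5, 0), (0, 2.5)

Evaluate the objective at each vertex of the feasible region:
  z(0, 0) = 0
  z(5, 0) = 10  ←
  z(0, 2.5) = -17.5
The maximum is at x = 5, y = 0.

(5, 0)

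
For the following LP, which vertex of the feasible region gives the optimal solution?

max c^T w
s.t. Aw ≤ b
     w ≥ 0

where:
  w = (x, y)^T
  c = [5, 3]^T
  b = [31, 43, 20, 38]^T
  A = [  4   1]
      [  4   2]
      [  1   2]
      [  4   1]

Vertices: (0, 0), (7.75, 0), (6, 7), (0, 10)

Evaluate the objective at each vertex of the feasible region:
  z(0, 0) = 0
  z(7.75, 0) = 38.75
  z(6, 7) = 51  ←
  z(0, 10) = 30
The maximum is at x = 6, y = 7.

(6, 7)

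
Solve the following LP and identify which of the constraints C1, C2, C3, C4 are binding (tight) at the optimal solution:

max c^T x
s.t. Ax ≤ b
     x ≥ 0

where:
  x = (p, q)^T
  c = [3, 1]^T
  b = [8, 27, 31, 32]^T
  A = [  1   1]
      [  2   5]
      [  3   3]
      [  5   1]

At p = 6, q = 2, compute slack b - a·x for each constraint:
  C1: 8 − 8 = 0  (binding)
  C2: 27 − 22 = 5  (slack)
  C3: 31 − 24 = 7  (slack)
  C4: 32 − 32 = 0  (binding)

Optimal: p = 6, q = 2
Binding: C1, C4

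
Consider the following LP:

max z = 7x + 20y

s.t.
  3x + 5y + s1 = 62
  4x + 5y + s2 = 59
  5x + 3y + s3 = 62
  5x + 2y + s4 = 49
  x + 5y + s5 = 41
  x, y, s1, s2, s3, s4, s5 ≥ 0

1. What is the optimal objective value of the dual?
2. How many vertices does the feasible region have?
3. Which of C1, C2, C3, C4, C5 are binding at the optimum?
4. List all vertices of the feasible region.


1. 182
2. 5
3. C2, C5
4. (0, 0), (9.8, 0), (7.471, 5.824), (6, 7), (0, 8.2)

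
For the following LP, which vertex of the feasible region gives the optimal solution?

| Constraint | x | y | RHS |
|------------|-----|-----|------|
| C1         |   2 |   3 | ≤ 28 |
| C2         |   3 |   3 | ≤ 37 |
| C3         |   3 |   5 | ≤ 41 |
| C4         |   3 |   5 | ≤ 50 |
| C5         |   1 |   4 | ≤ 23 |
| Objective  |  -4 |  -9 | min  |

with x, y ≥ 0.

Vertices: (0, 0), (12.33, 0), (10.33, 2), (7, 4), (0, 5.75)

Evaluate the objective at each vertex of the feasible region:
  z(0, 0) = 0
  z(12.33, 0) = -49.33
  z(10.33, 2) = -59.33
  z(7, 4) = -64  ←
  z(0, 5.75) = -51.75
The minimum is at x = 7, y = 4.

(7, 4)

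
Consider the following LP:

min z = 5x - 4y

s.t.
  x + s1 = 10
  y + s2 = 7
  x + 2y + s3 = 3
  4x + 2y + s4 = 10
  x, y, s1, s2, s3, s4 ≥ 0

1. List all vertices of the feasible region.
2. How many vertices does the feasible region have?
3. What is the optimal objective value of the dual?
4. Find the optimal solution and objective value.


1. (0, 0), (2.5, 0), (2.333, 0.3333), (0, 1.5)
2. 4
3. -6
4. x = 0, y = 1.5, z = -6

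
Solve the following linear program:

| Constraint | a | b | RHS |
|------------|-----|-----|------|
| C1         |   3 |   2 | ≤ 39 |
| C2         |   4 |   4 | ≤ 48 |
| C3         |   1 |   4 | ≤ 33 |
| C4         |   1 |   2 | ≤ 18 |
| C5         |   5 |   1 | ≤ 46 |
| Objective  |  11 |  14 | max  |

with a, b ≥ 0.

Evaluate the objective at each vertex of the feasible region:
  z(0, 0) = 0
  z(9.2, 0) = 101.2
  z(8.5, 3.5) = 142.5
  z(6, 6) = 150  ←
  z(3, 7.5) = 138
  z(0, 8.25) = 115.5
The maximum is at a = 6, b = 6.

a = 6, b = 6, z = 150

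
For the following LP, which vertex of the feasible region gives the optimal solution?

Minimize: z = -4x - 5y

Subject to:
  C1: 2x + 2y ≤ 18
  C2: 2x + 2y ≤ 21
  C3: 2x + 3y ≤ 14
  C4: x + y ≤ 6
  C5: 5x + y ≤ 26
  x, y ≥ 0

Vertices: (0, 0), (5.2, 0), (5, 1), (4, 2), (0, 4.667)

Evaluate the objective at each vertex of the feasible region:
  z(0, 0) = 0
  z(5.2, 0) = -20.8
  z(5, 1) = -25
  z(4, 2) = -26  ←
  z(0, 4.667) = -23.33
The minimum is at x = 4, y = 2.

(4, 2)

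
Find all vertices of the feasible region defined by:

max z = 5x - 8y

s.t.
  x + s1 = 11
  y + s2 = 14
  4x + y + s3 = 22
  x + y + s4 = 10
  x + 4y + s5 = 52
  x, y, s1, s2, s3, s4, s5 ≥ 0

(0, 0), (5.5, 0), (4, 6), (0, 10)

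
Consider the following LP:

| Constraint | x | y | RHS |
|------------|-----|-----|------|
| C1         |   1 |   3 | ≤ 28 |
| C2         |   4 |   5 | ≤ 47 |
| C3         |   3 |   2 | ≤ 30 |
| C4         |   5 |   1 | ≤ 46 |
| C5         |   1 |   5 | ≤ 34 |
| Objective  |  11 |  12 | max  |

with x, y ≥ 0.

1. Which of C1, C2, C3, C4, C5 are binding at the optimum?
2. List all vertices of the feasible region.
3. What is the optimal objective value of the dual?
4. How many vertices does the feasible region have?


1. C2, C3
2. (0, 0), (9.2, 0), (8.857, 1.714), (8, 3), (4.333, 5.933), (0, 6.8)
3. 124
4. 6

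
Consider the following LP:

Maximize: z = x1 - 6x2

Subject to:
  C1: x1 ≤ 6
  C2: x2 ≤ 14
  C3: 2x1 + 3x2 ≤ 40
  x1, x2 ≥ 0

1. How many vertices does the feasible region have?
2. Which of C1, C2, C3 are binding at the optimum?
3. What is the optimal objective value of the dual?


1. 4
2. C1
3. 6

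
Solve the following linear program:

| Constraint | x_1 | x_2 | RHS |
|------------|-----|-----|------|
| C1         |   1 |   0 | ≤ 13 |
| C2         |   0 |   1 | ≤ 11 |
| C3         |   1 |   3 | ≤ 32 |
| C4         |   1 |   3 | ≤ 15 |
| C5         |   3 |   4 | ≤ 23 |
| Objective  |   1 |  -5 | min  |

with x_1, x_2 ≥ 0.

Evaluate the objective at each vertex of the feasible region:
  z(0, 0) = 0
  z(7.667, 0) = 7.667
  z(1.8, 4.4) = -20.2
  z(0, 5) = -25  ←
The minimum is at x_1 = 0, x_2 = 5.

x_1 = 0, x_2 = 5, z = -25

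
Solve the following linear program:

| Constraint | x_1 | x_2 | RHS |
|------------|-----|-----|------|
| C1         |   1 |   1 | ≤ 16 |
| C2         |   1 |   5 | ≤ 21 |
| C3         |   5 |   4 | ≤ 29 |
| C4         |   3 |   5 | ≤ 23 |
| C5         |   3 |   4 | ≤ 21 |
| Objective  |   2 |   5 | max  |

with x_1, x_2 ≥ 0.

Evaluate the objective at each vertex of the feasible region:
  z(0, 0) = 0
  z(5.8, 0) = 11.6
  z(4.077, 2.154) = 18.92
  z(1, 4) = 22  ←
  z(0, 4.2) = 21
The maximum is at x_1 = 1, x_2 = 4.

x_1 = 1, x_2 = 4, z = 22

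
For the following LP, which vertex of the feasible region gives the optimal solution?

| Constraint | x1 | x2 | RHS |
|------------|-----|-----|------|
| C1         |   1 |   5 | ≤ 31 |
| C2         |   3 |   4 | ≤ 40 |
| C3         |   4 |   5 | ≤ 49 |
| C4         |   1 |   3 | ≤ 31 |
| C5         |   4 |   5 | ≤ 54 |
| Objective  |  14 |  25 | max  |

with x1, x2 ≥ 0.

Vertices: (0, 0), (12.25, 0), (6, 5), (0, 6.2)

Evaluate the objective at each vertex of the feasible region:
  z(0, 0) = 0
  z(12.25, 0) = 171.5
  z(6, 5) = 209  ←
  z(0, 6.2) = 155
The maximum is at x1 = 6, x2 = 5.

(6, 5)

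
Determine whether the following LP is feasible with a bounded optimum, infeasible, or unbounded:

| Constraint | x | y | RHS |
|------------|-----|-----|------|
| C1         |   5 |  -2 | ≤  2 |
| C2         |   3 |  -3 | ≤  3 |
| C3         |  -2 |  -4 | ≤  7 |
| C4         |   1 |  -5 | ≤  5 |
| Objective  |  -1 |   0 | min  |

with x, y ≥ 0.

Unbounded (objective can decrease without bound)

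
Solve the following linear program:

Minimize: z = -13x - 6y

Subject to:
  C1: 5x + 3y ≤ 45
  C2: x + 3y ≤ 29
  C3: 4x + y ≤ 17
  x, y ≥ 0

Evaluate the objective at each vertex of the feasible region:
  z(0, 0) = 0
  z(4.25, 0) = -55.25
  z(2, 9) = -80  ←
  z(0, 9.667) = -58
The minimum is at x = 2, y = 9.

x = 2, y = 9, z = -80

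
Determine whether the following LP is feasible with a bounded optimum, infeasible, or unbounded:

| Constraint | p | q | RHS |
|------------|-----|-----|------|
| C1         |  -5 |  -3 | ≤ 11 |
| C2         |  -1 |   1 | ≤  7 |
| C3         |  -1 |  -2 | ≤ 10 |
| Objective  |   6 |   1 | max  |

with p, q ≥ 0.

Unbounded (objective can increase without bound)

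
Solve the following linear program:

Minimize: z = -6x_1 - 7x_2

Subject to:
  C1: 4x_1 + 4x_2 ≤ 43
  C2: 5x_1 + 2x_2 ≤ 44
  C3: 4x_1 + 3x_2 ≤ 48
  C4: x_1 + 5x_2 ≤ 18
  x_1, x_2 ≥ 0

Evaluate the objective at each vertex of the feasible region:
  z(0, 0) = 0
  z(8.8, 0) = -52.8
  z(8, 2) = -62  ←
  z(0, 3.6) = -25.2
The minimum is at x_1 = 8, x_2 = 2.

x_1 = 8, x_2 = 2, z = -62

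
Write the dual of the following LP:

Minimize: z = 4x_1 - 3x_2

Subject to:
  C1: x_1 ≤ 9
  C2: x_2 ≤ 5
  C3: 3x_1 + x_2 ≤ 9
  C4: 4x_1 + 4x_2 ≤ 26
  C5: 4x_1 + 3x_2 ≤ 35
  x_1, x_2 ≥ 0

Primal min cᵀx s.t. Ax ≤ b, x ≥ 0  →  Dual max −bᵀy s.t. Aᵀy ≥ −c, y ≥ 0.

Maximize: z = -9y1 - 5y2 - 9y3 - 26y4 - 35y5

Subject to:
  y1 + 3y3 + 4y4 + 4y5 ≥ -4
  y2 + y3 + 4y4 + 3y5 ≥ 3
  y1, y2, y3, y4, y5 ≥ 0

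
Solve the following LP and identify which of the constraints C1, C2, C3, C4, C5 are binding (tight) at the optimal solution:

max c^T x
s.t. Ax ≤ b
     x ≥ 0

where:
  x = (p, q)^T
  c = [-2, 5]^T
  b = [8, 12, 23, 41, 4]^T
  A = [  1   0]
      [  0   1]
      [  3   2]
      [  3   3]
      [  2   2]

At p = 0, q = 2, compute slack b - a·x for each constraint:
  C1: 8 − 0 = 8  (slack)
  C2: 12 − 2 = 10  (slack)
  C3: 23 − 4 = 19  (slack)
  C4: 41 − 6 = 35  (slack)
  C5: 4 − 4 = 0  (binding)

Optimal: p = 0, q = 2
Binding: C5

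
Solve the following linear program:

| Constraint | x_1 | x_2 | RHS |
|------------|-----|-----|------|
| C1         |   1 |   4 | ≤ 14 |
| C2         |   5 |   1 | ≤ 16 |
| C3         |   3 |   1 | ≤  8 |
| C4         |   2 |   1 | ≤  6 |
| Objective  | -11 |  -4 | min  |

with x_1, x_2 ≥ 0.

Evaluate the objective at each vertex of the feasible region:
  z(0, 0) = 0
  z(2.667, 0) = -29.33
  z(2, 2) = -30  ←
  z(1.429, 3.143) = -28.29
  z(0, 3.5) = -14
The minimum is at x_1 = 2, x_2 = 2.

x_1 = 2, x_2 = 2, z = -30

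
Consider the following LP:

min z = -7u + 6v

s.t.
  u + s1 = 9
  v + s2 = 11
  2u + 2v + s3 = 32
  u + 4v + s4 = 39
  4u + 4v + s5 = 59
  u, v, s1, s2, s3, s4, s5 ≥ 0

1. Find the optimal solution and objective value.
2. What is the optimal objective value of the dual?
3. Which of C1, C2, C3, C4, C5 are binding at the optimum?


1. u = 9, v = 0, z = -63
2. -63
3. C1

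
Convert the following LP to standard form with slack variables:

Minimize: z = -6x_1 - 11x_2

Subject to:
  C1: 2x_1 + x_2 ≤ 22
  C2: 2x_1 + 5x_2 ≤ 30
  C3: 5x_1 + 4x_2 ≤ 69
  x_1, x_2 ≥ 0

min z = -6x_1 - 11x_2

s.t.
  2x_1 + x_2 + s1 = 22
  2x_1 + 5x_2 + s2 = 30
  5x_1 + 4x_2 + s3 = 69
  x_1, x_2, s1, s2, s3 ≥ 0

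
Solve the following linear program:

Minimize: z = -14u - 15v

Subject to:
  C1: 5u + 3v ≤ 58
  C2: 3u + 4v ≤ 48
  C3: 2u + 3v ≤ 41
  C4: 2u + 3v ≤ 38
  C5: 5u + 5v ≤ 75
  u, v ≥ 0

Evaluate the objective at each vertex of the feasible region:
  z(0, 0) = 0
  z(11.6, 0) = -162.4
  z(8, 6) = -202  ←
  z(0, 12) = -180
The minimum is at u = 8, v = 6.

u = 8, v = 6, z = -202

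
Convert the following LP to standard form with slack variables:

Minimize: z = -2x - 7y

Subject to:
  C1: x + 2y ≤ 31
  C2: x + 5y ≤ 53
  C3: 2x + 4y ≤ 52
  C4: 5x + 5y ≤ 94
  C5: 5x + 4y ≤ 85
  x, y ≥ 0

min z = -2x - 7y

s.t.
  x + 2y + s1 = 31
  x + 5y + s2 = 53
  2x + 4y + s3 = 52
  5x + 5y + s4 = 94
  5x + 4y + s5 = 85
  x, y, s1, s2, s3, s4, s5 ≥ 0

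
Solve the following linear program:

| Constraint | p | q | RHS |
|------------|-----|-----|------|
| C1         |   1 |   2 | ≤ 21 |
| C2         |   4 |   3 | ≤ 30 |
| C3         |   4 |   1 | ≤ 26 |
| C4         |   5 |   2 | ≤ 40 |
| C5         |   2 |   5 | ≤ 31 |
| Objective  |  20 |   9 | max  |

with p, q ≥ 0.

Evaluate the objective at each vertex of the feasible region:
  z(0, 0) = 0
  z(6.5, 0) = 130
  z(6, 2) = 138  ←
  z(4.071, 4.571) = 122.6
  z(0, 6.2) = 55.8
The maximum is at p = 6, q = 2.

p = 6, q = 2, z = 138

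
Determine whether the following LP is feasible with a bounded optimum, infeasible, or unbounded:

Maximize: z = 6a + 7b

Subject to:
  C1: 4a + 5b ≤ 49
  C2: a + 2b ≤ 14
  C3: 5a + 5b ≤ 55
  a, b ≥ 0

Feasible with a bounded optimal solution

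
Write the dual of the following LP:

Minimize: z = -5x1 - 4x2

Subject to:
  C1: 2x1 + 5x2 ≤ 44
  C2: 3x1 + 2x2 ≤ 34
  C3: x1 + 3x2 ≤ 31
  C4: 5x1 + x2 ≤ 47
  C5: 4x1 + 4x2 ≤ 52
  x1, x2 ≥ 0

Primal min cᵀx s.t. Ax ≤ b, x ≥ 0  →  Dual max −bᵀy s.t. Aᵀy ≥ −c, y ≥ 0.

Maximize: z = -44y1 - 34y2 - 31y3 - 47y4 - 52y5

Subject to:
  2y1 + 3y2 + y3 + 5y4 + 4y5 ≥ 5
  5y1 + 2y2 + 3y3 + y4 + 4y5 ≥ 4
  y1, y2, y3, y4, y5 ≥ 0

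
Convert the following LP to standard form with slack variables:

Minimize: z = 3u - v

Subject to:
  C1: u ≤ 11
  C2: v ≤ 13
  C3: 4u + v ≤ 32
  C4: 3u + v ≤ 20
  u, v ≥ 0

min z = 3u - v

s.t.
  u + s1 = 11
  v + s2 = 13
  4u + v + s3 = 32
  3u + v + s4 = 20
  u, v, s1, s2, s3, s4 ≥ 0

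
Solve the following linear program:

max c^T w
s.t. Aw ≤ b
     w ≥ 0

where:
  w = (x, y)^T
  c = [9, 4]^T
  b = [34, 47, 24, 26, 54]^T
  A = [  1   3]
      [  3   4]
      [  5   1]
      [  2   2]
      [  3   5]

Evaluate the objective at each vertex of the feasible region:
  z(0, 0) = 0
  z(4.8, 0) = 43.2
  z(3, 9) = 63  ←
  z(0, 10.8) = 43.2
The maximum is at x = 3, y = 9.

x = 3, y = 9, z = 63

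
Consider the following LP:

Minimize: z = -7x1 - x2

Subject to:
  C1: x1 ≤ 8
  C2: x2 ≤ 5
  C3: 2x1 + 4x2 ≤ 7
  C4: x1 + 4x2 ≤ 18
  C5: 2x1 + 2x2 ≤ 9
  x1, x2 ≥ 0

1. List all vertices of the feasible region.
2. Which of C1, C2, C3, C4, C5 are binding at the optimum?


1. (0, 0), (3.5, 0), (0, 1.75)
2. C3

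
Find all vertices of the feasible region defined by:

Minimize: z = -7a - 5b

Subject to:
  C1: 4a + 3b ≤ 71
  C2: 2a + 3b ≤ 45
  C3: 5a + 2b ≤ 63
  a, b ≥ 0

(0, 0), (12.6, 0), (9, 9), (0, 15)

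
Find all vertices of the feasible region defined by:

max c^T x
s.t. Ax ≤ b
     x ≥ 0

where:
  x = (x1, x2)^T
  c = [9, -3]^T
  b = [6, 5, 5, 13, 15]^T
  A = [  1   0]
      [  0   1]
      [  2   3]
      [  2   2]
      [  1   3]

(0, 0), (2.5, 0), (0, 1.667)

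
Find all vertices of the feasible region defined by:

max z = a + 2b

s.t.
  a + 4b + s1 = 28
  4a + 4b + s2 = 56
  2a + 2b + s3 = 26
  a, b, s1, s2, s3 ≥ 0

(0, 0), (13, 0), (8, 5), (0, 7)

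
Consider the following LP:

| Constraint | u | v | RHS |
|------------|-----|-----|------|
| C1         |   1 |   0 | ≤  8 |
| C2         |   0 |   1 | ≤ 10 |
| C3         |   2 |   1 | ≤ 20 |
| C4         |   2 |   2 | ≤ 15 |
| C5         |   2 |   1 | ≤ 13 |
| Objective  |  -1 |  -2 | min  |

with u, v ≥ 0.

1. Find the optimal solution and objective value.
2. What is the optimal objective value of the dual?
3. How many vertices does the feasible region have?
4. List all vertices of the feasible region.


1. u = 0, v = 7.5, z = -15
2. -15
3. 4
4. (0, 0), (6.5, 0), (5.5, 2), (0, 7.5)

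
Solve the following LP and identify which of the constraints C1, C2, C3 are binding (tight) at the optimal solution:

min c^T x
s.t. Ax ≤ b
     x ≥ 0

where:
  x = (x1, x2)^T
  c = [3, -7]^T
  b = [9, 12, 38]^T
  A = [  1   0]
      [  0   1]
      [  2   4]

At x1 = 0, x2 = 9.5, compute slack b - a·x for each constraint:
  C1: 9 − 0 = 9  (slack)
  C2: 12 − 9.5 = 2.5  (slack)
  C3: 38 − 38 = 0  (binding)

Optimal: x1 = 0, x2 = 9.5
Binding: C3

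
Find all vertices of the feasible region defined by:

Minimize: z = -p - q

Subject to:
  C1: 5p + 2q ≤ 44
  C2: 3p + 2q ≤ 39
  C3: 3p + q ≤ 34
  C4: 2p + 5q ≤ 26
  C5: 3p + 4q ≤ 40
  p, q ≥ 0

(0, 0), (8.8, 0), (8, 2), (0, 5.2)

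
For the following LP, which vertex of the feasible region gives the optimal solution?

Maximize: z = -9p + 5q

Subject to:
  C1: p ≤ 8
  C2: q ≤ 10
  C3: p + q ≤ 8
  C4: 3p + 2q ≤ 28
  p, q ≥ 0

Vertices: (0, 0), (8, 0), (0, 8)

Evaluate the objective at each vertex of the feasible region:
  z(0, 0) = 0
  z(8, 0) = -72
  z(0, 8) = 40  ←
The maximum is at p = 0, q = 8.

(0, 8)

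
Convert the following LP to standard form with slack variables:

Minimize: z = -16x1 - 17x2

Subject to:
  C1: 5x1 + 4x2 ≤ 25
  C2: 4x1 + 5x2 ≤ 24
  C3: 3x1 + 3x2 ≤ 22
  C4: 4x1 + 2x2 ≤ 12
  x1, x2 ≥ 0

min z = -16x1 - 17x2

s.t.
  5x1 + 4x2 + s1 = 25
  4x1 + 5x2 + s2 = 24
  3x1 + 3x2 + s3 = 22
  4x1 + 2x2 + s4 = 12
  x1, x2, s1, s2, s3, s4 ≥ 0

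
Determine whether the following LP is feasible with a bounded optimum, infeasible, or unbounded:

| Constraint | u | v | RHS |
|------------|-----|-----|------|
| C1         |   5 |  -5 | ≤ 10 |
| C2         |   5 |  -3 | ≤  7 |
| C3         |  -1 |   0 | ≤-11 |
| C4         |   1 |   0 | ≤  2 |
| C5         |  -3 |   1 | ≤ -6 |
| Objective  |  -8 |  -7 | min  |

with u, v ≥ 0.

Infeasible (no feasible solution exists)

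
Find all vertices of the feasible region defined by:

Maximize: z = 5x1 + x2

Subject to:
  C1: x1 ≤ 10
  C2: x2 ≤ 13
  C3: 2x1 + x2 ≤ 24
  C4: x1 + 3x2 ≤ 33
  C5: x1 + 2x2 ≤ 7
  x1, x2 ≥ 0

(0, 0), (7, 0), (0, 3.5)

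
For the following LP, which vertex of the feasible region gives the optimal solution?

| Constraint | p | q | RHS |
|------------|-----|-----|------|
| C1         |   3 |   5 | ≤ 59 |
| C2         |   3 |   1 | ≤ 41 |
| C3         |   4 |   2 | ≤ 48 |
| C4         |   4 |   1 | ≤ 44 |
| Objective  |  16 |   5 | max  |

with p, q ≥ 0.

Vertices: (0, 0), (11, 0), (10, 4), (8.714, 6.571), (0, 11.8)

Evaluate the objective at each vertex of the feasible region:
  z(0, 0) = 0
  z(11, 0) = 176
  z(10, 4) = 180  ←
  z(8.714, 6.571) = 172.3
  z(0, 11.8) = 59
The maximum is at p = 10, q = 4.

(10, 4)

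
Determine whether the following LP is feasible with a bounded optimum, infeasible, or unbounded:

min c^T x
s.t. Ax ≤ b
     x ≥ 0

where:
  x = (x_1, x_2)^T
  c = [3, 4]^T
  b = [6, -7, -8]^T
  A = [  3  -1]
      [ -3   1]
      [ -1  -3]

Infeasible (no feasible solution exists)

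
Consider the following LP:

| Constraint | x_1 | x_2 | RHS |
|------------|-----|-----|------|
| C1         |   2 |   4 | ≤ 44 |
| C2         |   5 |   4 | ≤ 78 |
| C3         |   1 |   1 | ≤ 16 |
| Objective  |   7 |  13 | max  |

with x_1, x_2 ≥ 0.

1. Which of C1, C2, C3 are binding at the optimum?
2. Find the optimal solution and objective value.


1. C1, C3
2. x_1 = 10, x_2 = 6, z = 148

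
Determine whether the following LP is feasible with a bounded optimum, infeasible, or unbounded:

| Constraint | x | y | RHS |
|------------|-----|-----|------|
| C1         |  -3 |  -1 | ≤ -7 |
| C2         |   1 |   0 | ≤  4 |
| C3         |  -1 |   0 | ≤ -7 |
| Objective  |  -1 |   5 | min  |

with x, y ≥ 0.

Infeasible (no feasible solution exists)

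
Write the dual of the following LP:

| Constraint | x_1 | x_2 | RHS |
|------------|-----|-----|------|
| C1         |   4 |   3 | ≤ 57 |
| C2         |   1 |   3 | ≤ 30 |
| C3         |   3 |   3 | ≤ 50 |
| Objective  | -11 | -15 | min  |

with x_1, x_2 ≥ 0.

Primal min cᵀx s.t. Ax ≤ b, x ≥ 0  →  Dual max −bᵀy s.t. Aᵀy ≥ −c, y ≥ 0.

Maximize: z = -57y1 - 30y2 - 50y3

Subject to:
  4y1 + y2 + 3y3 ≥ 11
  3y1 + 3y2 + 3y3 ≥ 15
  y1, y2, y3 ≥ 0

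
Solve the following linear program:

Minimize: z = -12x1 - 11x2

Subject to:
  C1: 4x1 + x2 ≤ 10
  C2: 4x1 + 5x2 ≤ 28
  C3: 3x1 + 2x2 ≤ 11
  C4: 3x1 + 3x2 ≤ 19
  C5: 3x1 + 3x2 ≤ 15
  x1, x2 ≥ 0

Evaluate the objective at each vertex of the feasible region:
  z(0, 0) = 0
  z(2.5, 0) = -30
  z(1.8, 2.8) = -52.4
  z(1, 4) = -56  ←
  z(0, 5) = -55
The minimum is at x1 = 1, x2 = 4.

x1 = 1, x2 = 4, z = -56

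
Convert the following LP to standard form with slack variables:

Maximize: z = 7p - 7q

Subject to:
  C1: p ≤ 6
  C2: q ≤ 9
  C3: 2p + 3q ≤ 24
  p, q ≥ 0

max z = 7p - 7q

s.t.
  p + s1 = 6
  q + s2 = 9
  2p + 3q + s3 = 24
  p, q, s1, s2, s3 ≥ 0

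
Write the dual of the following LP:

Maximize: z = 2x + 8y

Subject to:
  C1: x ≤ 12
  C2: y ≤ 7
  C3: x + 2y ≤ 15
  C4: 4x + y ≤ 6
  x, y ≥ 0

Primal max cᵀx s.t. Ax ≤ b, x ≥ 0  →  Dual min bᵀy s.t. Aᵀy ≥ c, y ≥ 0.

Minimize: z = 12y1 + 7y2 + 15y3 + 6y4

Subject to:
  y1 + y3 + 4y4 ≥ 2
  y2 + 2y3 + y4 ≥ 8
  y1, y2, y3, y4 ≥ 0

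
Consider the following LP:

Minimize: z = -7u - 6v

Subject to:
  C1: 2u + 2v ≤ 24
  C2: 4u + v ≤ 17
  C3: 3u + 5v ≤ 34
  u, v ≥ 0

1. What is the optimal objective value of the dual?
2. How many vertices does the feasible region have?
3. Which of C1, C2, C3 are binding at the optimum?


1. -51
2. 4
3. C2, C3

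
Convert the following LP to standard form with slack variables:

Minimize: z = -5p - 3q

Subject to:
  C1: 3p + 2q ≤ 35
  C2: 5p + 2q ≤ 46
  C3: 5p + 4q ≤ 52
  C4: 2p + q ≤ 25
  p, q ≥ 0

min z = -5p - 3q

s.t.
  3p + 2q + s1 = 35
  5p + 2q + s2 = 46
  5p + 4q + s3 = 52
  2p + q + s4 = 25
  p, q, s1, s2, s3, s4 ≥ 0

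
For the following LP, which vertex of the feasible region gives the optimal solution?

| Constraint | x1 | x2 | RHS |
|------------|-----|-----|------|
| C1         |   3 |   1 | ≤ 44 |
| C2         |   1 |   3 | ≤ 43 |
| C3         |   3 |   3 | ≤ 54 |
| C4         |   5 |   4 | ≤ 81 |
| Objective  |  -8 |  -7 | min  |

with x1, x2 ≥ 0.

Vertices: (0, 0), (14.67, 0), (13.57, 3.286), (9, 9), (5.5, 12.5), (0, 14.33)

Evaluate the objective at each vertex of the feasible region:
  z(0, 0) = 0
  z(14.67, 0) = -117.3
  z(13.57, 3.286) = -131.6
  z(9, 9) = -135  ←
  z(5.5, 12.5) = -131.5
  z(0, 14.33) = -100.3
The minimum is at x1 = 9, x2 = 9.

(9, 9)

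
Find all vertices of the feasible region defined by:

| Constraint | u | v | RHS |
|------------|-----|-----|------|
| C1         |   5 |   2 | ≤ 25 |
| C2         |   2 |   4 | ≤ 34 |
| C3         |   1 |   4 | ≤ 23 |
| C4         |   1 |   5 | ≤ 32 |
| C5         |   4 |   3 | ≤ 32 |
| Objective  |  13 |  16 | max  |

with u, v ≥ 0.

(0, 0), (5, 0), (3, 5), (0, 5.75)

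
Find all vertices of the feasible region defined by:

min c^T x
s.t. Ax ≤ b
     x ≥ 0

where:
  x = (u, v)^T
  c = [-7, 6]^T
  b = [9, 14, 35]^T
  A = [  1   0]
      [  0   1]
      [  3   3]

(0, 0), (9, 0), (9, 2.667), (0, 11.67)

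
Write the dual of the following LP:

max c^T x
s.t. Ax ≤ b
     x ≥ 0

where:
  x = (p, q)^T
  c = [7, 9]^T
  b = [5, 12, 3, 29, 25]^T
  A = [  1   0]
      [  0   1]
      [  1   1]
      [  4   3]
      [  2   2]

Primal max cᵀx s.t. Ax ≤ b, x ≥ 0  →  Dual min bᵀy s.t. Aᵀy ≥ c, y ≥ 0.

Minimize: z = 5y1 + 12y2 + 3y3 + 29y4 + 25y5

Subject to:
  y1 + y3 + 4y4 + 2y5 ≥ 7
  y2 + y3 + 3y4 + 2y5 ≥ 9
  y1, y2, y3, y4, y5 ≥ 0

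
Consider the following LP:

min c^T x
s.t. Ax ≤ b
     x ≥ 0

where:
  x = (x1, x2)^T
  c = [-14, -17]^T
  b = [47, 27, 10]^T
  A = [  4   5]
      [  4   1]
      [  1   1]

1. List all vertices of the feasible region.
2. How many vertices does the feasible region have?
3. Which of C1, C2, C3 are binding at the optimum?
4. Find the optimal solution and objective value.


1. (0, 0), (6.75, 0), (5.667, 4.333), (3, 7), (0, 9.4)
2. 5
3. C1, C3
4. x1 = 3, x2 = 7, z = -161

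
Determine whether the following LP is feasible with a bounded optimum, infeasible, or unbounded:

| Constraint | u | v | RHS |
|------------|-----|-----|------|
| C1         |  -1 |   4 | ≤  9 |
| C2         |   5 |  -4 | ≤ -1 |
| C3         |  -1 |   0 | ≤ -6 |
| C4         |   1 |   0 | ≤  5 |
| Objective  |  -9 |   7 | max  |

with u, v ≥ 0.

Infeasible (no feasible solution exists)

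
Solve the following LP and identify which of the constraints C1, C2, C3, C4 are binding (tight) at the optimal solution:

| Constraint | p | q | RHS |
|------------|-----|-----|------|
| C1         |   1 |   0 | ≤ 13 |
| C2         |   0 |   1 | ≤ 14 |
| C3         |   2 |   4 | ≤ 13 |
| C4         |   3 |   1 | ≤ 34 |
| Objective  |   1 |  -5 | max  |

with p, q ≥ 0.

At p = 6.5, q = 0, compute slack b - a·x for each constraint:
  C1: 13 − 6.5 = 6.5  (slack)
  C2: 14 − 0 = 14  (slack)
  C3: 13 − 13 = 0  (binding)
  C4: 34 − 19.5 = 14.5  (slack)

Optimal: p = 6.5, q = 0
Binding: C3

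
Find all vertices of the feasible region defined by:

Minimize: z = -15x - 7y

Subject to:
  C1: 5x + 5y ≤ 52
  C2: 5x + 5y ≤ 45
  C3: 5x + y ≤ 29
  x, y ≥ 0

(0, 0), (5.8, 0), (5, 4), (0, 9)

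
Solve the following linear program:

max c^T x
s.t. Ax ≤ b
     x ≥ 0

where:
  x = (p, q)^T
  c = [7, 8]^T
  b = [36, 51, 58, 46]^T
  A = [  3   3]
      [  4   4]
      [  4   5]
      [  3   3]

Evaluate the objective at each vertex of the feasible region:
  z(0, 0) = 0
  z(12, 0) = 84
  z(2, 10) = 94  ←
  z(0, 11.6) = 92.8
The maximum is at p = 2, q = 10.

p = 2, q = 10, z = 94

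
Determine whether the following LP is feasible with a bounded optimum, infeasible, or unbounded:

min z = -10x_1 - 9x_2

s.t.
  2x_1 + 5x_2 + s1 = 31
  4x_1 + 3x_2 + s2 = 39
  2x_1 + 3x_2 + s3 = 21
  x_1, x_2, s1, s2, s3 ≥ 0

Feasible with a bounded optimal solution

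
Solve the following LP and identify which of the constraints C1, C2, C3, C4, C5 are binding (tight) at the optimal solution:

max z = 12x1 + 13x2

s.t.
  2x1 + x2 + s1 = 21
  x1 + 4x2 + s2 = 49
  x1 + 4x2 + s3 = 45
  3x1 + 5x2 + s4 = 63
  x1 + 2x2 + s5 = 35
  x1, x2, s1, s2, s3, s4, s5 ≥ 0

At x1 = 6, x2 = 9, compute slack b - a·x for each constraint:
  C1: 21 − 21 = 0  (binding)
  C2: 49 − 42 = 7  (slack)
  C3: 45 − 42 = 3  (slack)
  C4: 63 − 63 = 0  (binding)
  C5: 35 − 24 = 11  (slack)

Optimal: x1 = 6, x2 = 9
Binding: C1, C4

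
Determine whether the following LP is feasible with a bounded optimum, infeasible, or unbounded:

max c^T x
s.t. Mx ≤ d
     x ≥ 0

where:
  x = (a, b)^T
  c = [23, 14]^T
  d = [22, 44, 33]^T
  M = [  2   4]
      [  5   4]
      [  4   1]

Feasible with a bounded optimal solution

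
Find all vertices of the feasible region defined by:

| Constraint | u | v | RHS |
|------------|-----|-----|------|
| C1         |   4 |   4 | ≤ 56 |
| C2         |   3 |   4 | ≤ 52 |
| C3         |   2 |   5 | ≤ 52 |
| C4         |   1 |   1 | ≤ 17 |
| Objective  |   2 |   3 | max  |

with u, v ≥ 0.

(0, 0), (14, 0), (6, 8), (0, 10.4)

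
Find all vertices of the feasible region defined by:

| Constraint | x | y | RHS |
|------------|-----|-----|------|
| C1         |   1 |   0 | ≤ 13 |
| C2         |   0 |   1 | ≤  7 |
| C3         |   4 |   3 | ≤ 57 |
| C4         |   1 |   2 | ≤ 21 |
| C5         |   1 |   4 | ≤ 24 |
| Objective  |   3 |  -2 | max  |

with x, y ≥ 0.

(0, 0), (13, 0), (13, 1.667), (12, 3), (0, 6)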